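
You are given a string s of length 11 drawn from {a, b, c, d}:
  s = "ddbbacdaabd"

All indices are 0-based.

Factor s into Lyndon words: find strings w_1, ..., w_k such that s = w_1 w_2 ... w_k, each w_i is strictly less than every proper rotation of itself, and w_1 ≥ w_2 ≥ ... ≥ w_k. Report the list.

["d", "d", "b", "b", "acd", "aabd"]

emit factor 1: 'd' (i=0, period=1)
emit factor 2: 'd' (i=1, period=1)
emit factor 3: 'b' (i=2, period=1)
emit factor 4: 'b' (i=3, period=1)
emit factor 5: 'acd' (i=4, period=3)
emit factor 6: 'aabd' (i=7, period=4)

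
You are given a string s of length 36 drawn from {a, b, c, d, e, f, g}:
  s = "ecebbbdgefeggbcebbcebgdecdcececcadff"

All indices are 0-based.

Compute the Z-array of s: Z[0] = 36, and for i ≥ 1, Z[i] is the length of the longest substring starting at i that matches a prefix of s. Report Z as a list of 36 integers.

Z[0]=36
i=1: outside box; Z[1]=0
i=2: outside box; Z[2]=1 extend→box=[2,3)
i=3: outside box; Z[3]=0
i=4: outside box; Z[4]=0
i=5: outside box; Z[5]=0
i=6: outside box; Z[6]=0
i=7: outside box; Z[7]=0
i=8: outside box; Z[8]=1 extend→box=[8,9)
i=9: outside box; Z[9]=0
i=10: outside box; Z[10]=1 extend→box=[10,11)
i=11: outside box; Z[11]=0
i=12: outside box; Z[12]=0
i=13: outside box; Z[13]=0
i=14: outside box; Z[14]=0
i=15: outside box; Z[15]=1 extend→box=[15,16)
i=16: outside box; Z[16]=0
i=17: outside box; Z[17]=0
i=18: outside box; Z[18]=0
i=19: outside box; Z[19]=1 extend→box=[19,20)
i=20: outside box; Z[20]=0
i=21: outside box; Z[21]=0
i=22: outside box; Z[22]=0
i=23: outside box; Z[23]=2 extend→box=[23,25)
i=24: min(r-i=1, Z[1]=0)=0; Z[24]=0
i=25: outside box; Z[25]=0
i=26: outside box; Z[26]=0
i=27: outside box; Z[27]=3 extend→box=[27,30)
i=28: min(r-i=2, Z[1]=0)=0; Z[28]=0
i=29: min(r-i=1, Z[2]=1)=1; Z[29]=2 extend→box=[29,31)
i=30: min(r-i=1, Z[1]=0)=0; Z[30]=0
i=31: outside box; Z[31]=0
i=32: outside box; Z[32]=0
i=33: outside box; Z[33]=0
i=34: outside box; Z[34]=0
i=35: outside box; Z[35]=0

[36, 0, 1, 0, 0, 0, 0, 0, 1, 0, 1, 0, 0, 0, 0, 1, 0, 0, 0, 1, 0, 0, 0, 2, 0, 0, 0, 3, 0, 2, 0, 0, 0, 0, 0, 0]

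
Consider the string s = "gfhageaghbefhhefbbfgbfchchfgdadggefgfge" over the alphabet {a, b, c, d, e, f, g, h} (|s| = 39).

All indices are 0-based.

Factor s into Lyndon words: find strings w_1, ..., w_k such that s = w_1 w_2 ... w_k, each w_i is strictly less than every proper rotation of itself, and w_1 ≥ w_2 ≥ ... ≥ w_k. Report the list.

["g", "fh", "ageaghbefhhefbbfgbfchchfgd", "adggefgfge"]

emit factor 1: 'g' (i=0, period=1)
emit factor 2: 'fh' (i=1, period=2)
emit factor 3: 'ageaghbefhhefbbfgbfchchfgd' (i=3, period=26)
emit factor 4: 'adggefgfge' (i=29, period=10)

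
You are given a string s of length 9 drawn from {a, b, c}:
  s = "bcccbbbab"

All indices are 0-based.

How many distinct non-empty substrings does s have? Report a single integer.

37

rank→(start, suffix):
  0 → (7, 'ab')
  1 → (8, 'b')
  2 → (6, 'bab')
  3 → (5, 'bbab')
  4 → (4, 'bbbab')
  5 → (0, 'bcccbbbab')
  6 → (3, 'cbbbab')
  7 → (2, 'ccbbbab')
  8 → (1, 'cccbbbab')

SA = [7, 8, 6, 5, 4, 0, 3, 2, 1]
i: (SA[i-1],SA[i]) lcp shared
  1: (7,8) 0 ''
  2: (8,6) 1 'b'
  3: (6,5) 1 'b'
  4: (5,4) 2 'bb'
  5: (4,0) 1 'b'
  6: (0,3) 0 ''
  7: (3,2) 1 'c'
  8: (2,1) 2 'cc'

n(n+1)/2 = 9·10/2 = 45
Σ LCP = 0 + 0 + 1 + 1 + 2 + 1 + 0 + 1 + 2 = 8
distinct = 45 − 8 = 37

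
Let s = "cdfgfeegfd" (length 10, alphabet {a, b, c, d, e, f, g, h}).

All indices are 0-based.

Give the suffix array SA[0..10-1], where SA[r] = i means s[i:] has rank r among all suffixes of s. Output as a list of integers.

[0, 9, 1, 5, 6, 8, 4, 2, 7, 3]

rank→(start, suffix):
  0 → (0, 'cdfgfeegfd')
  1 → (9, 'd')
  2 → (1, 'dfgfeegfd')
  3 → (5, 'eegfd')
  4 → (6, 'egfd')
  5 → (8, 'fd')
  6 → (4, 'feegfd')
  7 → (2, 'fgfeegfd')
  8 → (7, 'gfd')
  9 → (3, 'gfeegfd')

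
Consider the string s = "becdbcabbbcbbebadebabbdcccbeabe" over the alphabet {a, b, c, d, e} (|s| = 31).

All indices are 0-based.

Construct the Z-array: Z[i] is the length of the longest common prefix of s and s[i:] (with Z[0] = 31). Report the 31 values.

[31, 0, 0, 0, 1, 0, 0, 1, 1, 1, 0, 1, 2, 0, 1, 0, 0, 0, 1, 0, 1, 1, 0, 0, 0, 0, 2, 0, 0, 2, 0]

Z[0]=31
i=1: outside box; Z[1]=0
i=2: outside box; Z[2]=0
i=3: outside box; Z[3]=0
i=4: outside box; Z[4]=1 scan→box=[4,5)
i=5: outside box; Z[5]=0
i=6: outside box; Z[6]=0
i=7: outside box; Z[7]=1 scan→box=[7,8)
i=8: outside box; Z[8]=1 scan→box=[8,9)
i=9: outside box; Z[9]=1 scan→box=[9,10)
i=10: outside box; Z[10]=0
i=11: outside box; Z[11]=1 scan→box=[11,12)
i=12: outside box; Z[12]=2 scan→box=[12,14)
i=13: min(r-i=1, Z[1]=0)=0; Z[13]=0
i=14: outside box; Z[14]=1 scan→box=[14,15)
i=15: outside box; Z[15]=0
i=16: outside box; Z[16]=0
i=17: outside box; Z[17]=0
i=18: outside box; Z[18]=1 scan→box=[18,19)
i=19: outside box; Z[19]=0
i=20: outside box; Z[20]=1 scan→box=[20,21)
i=21: outside box; Z[21]=1 scan→box=[21,22)
i=22: outside box; Z[22]=0
i=23: outside box; Z[23]=0
i=24: outside box; Z[24]=0
i=25: outside box; Z[25]=0
i=26: outside box; Z[26]=2 scan→box=[26,28)
i=27: min(r-i=1, Z[1]=0)=0; Z[27]=0
i=28: outside box; Z[28]=0
i=29: outside box; Z[29]=2 scan→box=[29,31)
i=30: min(r-i=1, Z[1]=0)=0; Z[30]=0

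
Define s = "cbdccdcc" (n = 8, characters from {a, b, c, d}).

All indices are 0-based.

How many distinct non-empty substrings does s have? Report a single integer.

28

rank | idx | suffix
   0 |   1 | bdccdcc
   1 |   7 | c
   2 |   0 | cbdccdcc
   3 |   6 | cc
   4 |   3 | ccdcc
   5 |   4 | cdcc
   6 |   5 | dcc
   7 |   2 | dccdcc

SA = [1, 7, 0, 6, 3, 4, 5, 2]
[i] adj suffixes → lcp
  [1] 1/7 → 0 ('')
  [2] 7/0 → 1 ('c')
  [3] 0/6 → 1 ('c')
  [4] 6/3 → 2 ('cc')
  [5] 3/4 → 1 ('c')
  [6] 4/5 → 0 ('')
  [7] 5/2 → 3 ('dcc')

n(n+1)/2 = 8·9/2 = 36
Σ LCP = 0 + 0 + 1 + 1 + 2 + 1 + 0 + 3 = 8
distinct = 36 − 8 = 28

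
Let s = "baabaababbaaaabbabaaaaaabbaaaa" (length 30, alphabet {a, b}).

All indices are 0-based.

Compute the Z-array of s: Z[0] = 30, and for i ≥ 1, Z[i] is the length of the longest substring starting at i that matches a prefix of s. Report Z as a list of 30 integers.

Z[0]=30
i=1: fresh scan; Z[1]=0
i=2: fresh scan; Z[2]=0
i=3: fresh scan; Z[3]=5 grow→box=[3,8)
i=4: min(r-i=4, Z[1]=0)=0; Z[4]=0
i=5: min(r-i=3, Z[2]=0)=0; Z[5]=0
i=6: min(r-i=2, Z[3]=5)=2; Z[6]=2
i=7: min(r-i=1, Z[4]=0)=0; Z[7]=0
i=8: fresh scan; Z[8]=1 grow→box=[8,9)
i=9: fresh scan; Z[9]=3 grow→box=[9,12)
i=10: min(r-i=2, Z[1]=0)=0; Z[10]=0
i=11: min(r-i=1, Z[2]=0)=0; Z[11]=0
i=12: fresh scan; Z[12]=0
i=13: fresh scan; Z[13]=0
i=14: fresh scan; Z[14]=1 grow→box=[14,15)
i=15: fresh scan; Z[15]=2 grow→box=[15,17)
i=16: min(r-i=1, Z[1]=0)=0; Z[16]=0
i=17: fresh scan; Z[17]=3 grow→box=[17,20)
i=18: min(r-i=2, Z[1]=0)=0; Z[18]=0
i=19: min(r-i=1, Z[2]=0)=0; Z[19]=0
i=20: fresh scan; Z[20]=0
i=21: fresh scan; Z[21]=0
i=22: fresh scan; Z[22]=0
i=23: fresh scan; Z[23]=0
i=24: fresh scan; Z[24]=1 grow→box=[24,25)
i=25: fresh scan; Z[25]=3 grow→box=[25,28)
i=26: min(r-i=2, Z[1]=0)=0; Z[26]=0
i=27: min(r-i=1, Z[2]=0)=0; Z[27]=0
i=28: fresh scan; Z[28]=0
i=29: fresh scan; Z[29]=0

[30, 0, 0, 5, 0, 0, 2, 0, 1, 3, 0, 0, 0, 0, 1, 2, 0, 3, 0, 0, 0, 0, 0, 0, 1, 3, 0, 0, 0, 0]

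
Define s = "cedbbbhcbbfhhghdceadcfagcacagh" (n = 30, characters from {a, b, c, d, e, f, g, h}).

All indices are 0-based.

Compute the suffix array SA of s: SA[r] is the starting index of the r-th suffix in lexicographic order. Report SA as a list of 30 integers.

[25, 18, 22, 27, 3, 8, 4, 9, 5, 24, 26, 7, 16, 0, 20, 2, 15, 19, 17, 1, 21, 10, 23, 28, 13, 29, 6, 14, 12, 11]

rank | idx | suffix
   0 |  25 | acagh
   1 |  18 | adcfagcacagh
   2 |  22 | agcacagh
   3 |  27 | agh
   4 |   3 | bbbhcbbfhhghdceadcfagcacagh
   5 |   8 | bbfhhghdceadcfagcacagh
   6 |   4 | bbhcbbfhhghdceadcfagcacagh
   7 |   9 | bfhhghdceadcfagcacagh
   8 |   5 | bhcbbfhhghdceadcfagcacagh
   9 |  24 | cacagh
  10 |  26 | cagh
  11 |   7 | cbbfhhghdceadcfagcacagh
  12 |  16 | ceadcfagcacagh
  13 |   0 | cedbbbhcbbfhhghdceadcfagcacagh
  14 |  20 | cfagcacagh
  15 |   2 | dbbbhcbbfhhghdceadcfagcacagh
  16 |  15 | dceadcfagcacagh
  17 |  19 | dcfagcacagh
  18 |  17 | eadcfagcacagh
  19 |   1 | edbbbhcbbfhhghdceadcfagcacagh
  20 |  21 | fagcacagh
  21 |  10 | fhhghdceadcfagcacagh
  22 |  23 | gcacagh
  23 |  28 | gh
  24 |  13 | ghdceadcfagcacagh
  25 |  29 | h
  26 |   6 | hcbbfhhghdceadcfagcacagh
  27 |  14 | hdceadcfagcacagh
  28 |  12 | hghdceadcfagcacagh
  29 |  11 | hhghdceadcfagcacagh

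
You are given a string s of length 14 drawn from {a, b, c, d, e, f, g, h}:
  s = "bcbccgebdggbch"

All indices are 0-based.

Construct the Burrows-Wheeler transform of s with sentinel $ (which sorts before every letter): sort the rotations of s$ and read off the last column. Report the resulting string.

rank  rotation         last
    0  $bcbccgebdggbch  h
    1  bcbccgebdggbch$  $
    2  bccgebdggbch$bc  c
    3  bch$bcbccgebdgg  g
    4  bdggbch$bcbccge  e
    5  cbccgebdggbch$b  b
    6  ccgebdggbch$bcb  b
    7  cgebdggbch$bcbc  c
    8  ch$bcbccgebdggb  b
    9  dggbch$bcbccgeb  b
   10  ebdggbch$bcbccg  g
   11  gbch$bcbccgebdg  g
   12  gebdggbch$bcbcc  c
   13  ggbch$bcbccgebd  d
   14  h$bcbccgebdggbc  c

h$cgebbcbbggcdc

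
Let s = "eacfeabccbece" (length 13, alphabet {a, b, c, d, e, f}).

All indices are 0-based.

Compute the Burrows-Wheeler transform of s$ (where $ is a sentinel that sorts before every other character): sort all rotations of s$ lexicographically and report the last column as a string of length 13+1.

rank  rotation        last
    0  $eacfeabccbece  e
    1  abccbece$eacfe  e
    2  acfeabccbece$e  e
    3  bccbece$eacfea  a
    4  bece$eacfeabcc  c
    5  cbece$eacfeabc  c
    6  ccbece$eacfeab  b
    7  ce$eacfeabccbe  e
    8  cfeabccbece$ea  a
    9  e$eacfeabccbec  c
   10  eabccbece$eacf  f
   11  eacfeabccbece$  $
   12  ece$eacfeabccb  b
   13  feabccbece$eac  c

eeeaccbeacf$bc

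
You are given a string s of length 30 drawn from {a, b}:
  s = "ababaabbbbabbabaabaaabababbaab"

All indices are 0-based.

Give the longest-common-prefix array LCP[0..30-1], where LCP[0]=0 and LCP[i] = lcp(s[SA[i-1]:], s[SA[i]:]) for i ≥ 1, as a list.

[0, 2, 3, 4, 3, 1, 2, 4, 5, 3, 5, 4, 2, 4, 3, 0, 1, 3, 4, 4, 2, 6, 4, 3, 5, 1, 3, 4, 2, 3]

rank | idx | suffix
   0 |  18 | aaabababbaab
   1 |  27 | aab
   2 |  15 | aabaaabababbaab
   3 |  19 | aabababbaab
   4 |   4 | aabbbbabbabaabaaabababbaab
   5 |  28 | ab
   6 |  16 | abaaabababbaab
   7 |  13 | abaabaaabababbaab
   8 |   2 | abaabbbbabbabaabaaabababbaab
   9 |   0 | ababaabbbbabbabaabaaabababbaab
  10 |  20 | abababbaab
  11 |  22 | ababbaab
  12 |  24 | abbaab
  13 |  10 | abbabaabaaabababbaab
  14 |   5 | abbbbabbabaabaaabababbaab
  15 |  29 | b
  16 |  17 | baaabababbaab
  17 |  26 | baab
  18 |  14 | baabaaabababbaab
  19 |   3 | baabbbbabbabaabaaabababbaab
  20 |  12 | babaabaaabababbaab
  21 |   1 | babaabbbbabbabaabaaabababbaab
  22 |  21 | bababbaab
  23 |  23 | babbaab
  24 |   9 | babbabaabaaabababbaab
  25 |  25 | bbaab
  26 |  11 | bbabaabaaabababbaab
  27 |   8 | bbabbabaabaaabababbaab
  28 |   7 | bbbabbabaabaaabababbaab
  29 |   6 | bbbbabbabaabaaabababbaab

SA = [18, 27, 15, 19, 4, 28, 16, 13, 2, 0, 20, 22, 24, 10, 5, 29, 17, 26, 14, 3, 12, 1, 21, 23, 9, 25, 11, 8, 7, 6]
[i] adj suffixes → lcp
  [1] 18/27 → 2 ('aa')
  [2] 27/15 → 3 ('aab')
  [3] 15/19 → 4 ('aaba')
  [4] 19/4 → 3 ('aab')
  [5] 4/28 → 1 ('a')
  [6] 28/16 → 2 ('ab')
  [7] 16/13 → 4 ('abaa')
  [8] 13/2 → 5 ('abaab')
  [9] 2/0 → 3 ('aba')
  [10] 0/20 → 5 ('ababa')
  [11] 20/22 → 4 ('abab')
  [12] 22/24 → 2 ('ab')
  [13] 24/10 → 4 ('abba')
  [14] 10/5 → 3 ('abb')
  [15] 5/29 → 0 ('')
  [16] 29/17 → 1 ('b')
  [17] 17/26 → 3 ('baa')
  [18] 26/14 → 4 ('baab')
  [19] 14/3 → 4 ('baab')
  [20] 3/12 → 2 ('ba')
  [21] 12/1 → 6 ('babaab')
  [22] 1/21 → 4 ('baba')
  [23] 21/23 → 3 ('bab')
  [24] 23/9 → 5 ('babba')
  [25] 9/25 → 1 ('b')
  [26] 25/11 → 3 ('bba')
  [27] 11/8 → 4 ('bbab')
  [28] 8/7 → 2 ('bb')
  [29] 7/6 → 3 ('bbb')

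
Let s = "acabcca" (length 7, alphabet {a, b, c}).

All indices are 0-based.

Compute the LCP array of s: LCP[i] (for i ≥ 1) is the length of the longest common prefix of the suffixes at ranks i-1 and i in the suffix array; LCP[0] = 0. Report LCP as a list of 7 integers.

rank | idx | suffix
   0 |   6 | a
   1 |   2 | abcca
   2 |   0 | acabcca
   3 |   3 | bcca
   4 |   5 | ca
   5 |   1 | cabcca
   6 |   4 | cca

SA = [6, 2, 0, 3, 5, 1, 4]
i: (SA[i-1],SA[i]) lcp shared
  1: (6,2) 1 'a'
  2: (2,0) 1 'a'
  3: (0,3) 0 ''
  4: (3,5) 0 ''
  5: (5,1) 2 'ca'
  6: (1,4) 1 'c'

[0, 1, 1, 0, 0, 2, 1]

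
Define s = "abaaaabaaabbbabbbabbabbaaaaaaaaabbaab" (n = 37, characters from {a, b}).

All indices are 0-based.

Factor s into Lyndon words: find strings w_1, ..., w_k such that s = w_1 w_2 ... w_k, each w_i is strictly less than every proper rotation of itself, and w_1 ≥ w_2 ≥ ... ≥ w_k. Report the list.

emit factor 1: 'ab' (i=0, period=2)
emit factor 2: 'aaaabaaabbbabbbabbabb' (i=2, period=21)
emit factor 3: 'aaaaaaaaabbaab' (i=23, period=14)

["ab", "aaaabaaabbbabbbabbabb", "aaaaaaaaabbaab"]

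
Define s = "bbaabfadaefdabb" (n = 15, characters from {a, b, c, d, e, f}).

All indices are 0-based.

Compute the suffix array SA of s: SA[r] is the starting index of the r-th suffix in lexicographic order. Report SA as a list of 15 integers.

[2, 12, 3, 6, 8, 14, 1, 13, 0, 4, 11, 7, 9, 5, 10]

sorted suffixes:
  #0 SA[0]=2  'aabfadaefdabb'
  #1 SA[1]=12  'abb'
  #2 SA[2]=3  'abfadaefdabb'
  #3 SA[3]=6  'adaefdabb'
  #4 SA[4]=8  'aefdabb'
  #5 SA[5]=14  'b'
  #6 SA[6]=1  'baabfadaefdabb'
  #7 SA[7]=13  'bb'
  #8 SA[8]=0  'bbaabfadaefdabb'
  #9 SA[9]=4  'bfadaefdabb'
  #10 SA[10]=11  'dabb'
  #11 SA[11]=7  'daefdabb'
  #12 SA[12]=9  'efdabb'
  #13 SA[13]=5  'fadaefdabb'
  #14 SA[14]=10  'fdabb'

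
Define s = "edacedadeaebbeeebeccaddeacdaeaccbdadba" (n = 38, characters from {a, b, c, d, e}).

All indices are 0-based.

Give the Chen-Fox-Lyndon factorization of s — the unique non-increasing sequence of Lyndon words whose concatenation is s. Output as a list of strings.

emit factor 1: 'e' (i=0, period=1)
emit factor 2: 'd' (i=1, period=1)
emit factor 3: 'acedadeaebbeeebeccadde' (i=2, period=22)
emit factor 4: 'acdae' (i=24, period=5)
emit factor 5: 'accbdadb' (i=29, period=8)
emit factor 6: 'a' (i=37, period=1)

["e", "d", "acedadeaebbeeebeccadde", "acdae", "accbdadb", "a"]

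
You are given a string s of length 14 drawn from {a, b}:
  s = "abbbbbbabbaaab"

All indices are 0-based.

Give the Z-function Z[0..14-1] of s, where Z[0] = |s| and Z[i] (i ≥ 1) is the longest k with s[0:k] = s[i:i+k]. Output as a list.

[14, 0, 0, 0, 0, 0, 0, 3, 0, 0, 1, 1, 2, 0]

Z[0]=14
i=1: fresh scan; Z[1]=0
i=2: fresh scan; Z[2]=0
i=3: fresh scan; Z[3]=0
i=4: fresh scan; Z[4]=0
i=5: fresh scan; Z[5]=0
i=6: fresh scan; Z[6]=0
i=7: fresh scan; Z[7]=3 scan→box=[7,10)
i=8: min(r-i=2, Z[1]=0)=0; Z[8]=0
i=9: min(r-i=1, Z[2]=0)=0; Z[9]=0
i=10: fresh scan; Z[10]=1 scan→box=[10,11)
i=11: fresh scan; Z[11]=1 scan→box=[11,12)
i=12: fresh scan; Z[12]=2 scan→box=[12,14)
i=13: min(r-i=1, Z[1]=0)=0; Z[13]=0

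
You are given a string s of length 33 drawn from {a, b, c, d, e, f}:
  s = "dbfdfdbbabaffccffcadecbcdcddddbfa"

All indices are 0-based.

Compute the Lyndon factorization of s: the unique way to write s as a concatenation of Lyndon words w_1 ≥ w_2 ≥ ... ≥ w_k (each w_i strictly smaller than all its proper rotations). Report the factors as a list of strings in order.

emit factor 1: 'd' (i=0, period=1)
emit factor 2: 'bfdfd' (i=1, period=5)
emit factor 3: 'b' (i=6, period=1)
emit factor 4: 'b' (i=7, period=1)
emit factor 5: 'abaffccffcadecbcdcddddbf' (i=8, period=24)
emit factor 6: 'a' (i=32, period=1)

["d", "bfdfd", "b", "b", "abaffccffcadecbcdcddddbf", "a"]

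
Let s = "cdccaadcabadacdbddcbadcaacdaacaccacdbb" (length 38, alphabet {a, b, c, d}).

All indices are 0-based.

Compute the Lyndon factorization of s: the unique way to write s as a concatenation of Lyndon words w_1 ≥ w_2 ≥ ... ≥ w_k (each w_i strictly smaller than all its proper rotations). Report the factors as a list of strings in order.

["cd", "c", "c", "aadcabadacdbddcbadc", "aacd", "aacaccacdbb"]

emit factor 1: 'cd' (i=0, period=2)
emit factor 2: 'c' (i=2, period=1)
emit factor 3: 'c' (i=3, period=1)
emit factor 4: 'aadcabadacdbddcbadc' (i=4, period=19)
emit factor 5: 'aacd' (i=23, period=4)
emit factor 6: 'aacaccacdbb' (i=27, period=11)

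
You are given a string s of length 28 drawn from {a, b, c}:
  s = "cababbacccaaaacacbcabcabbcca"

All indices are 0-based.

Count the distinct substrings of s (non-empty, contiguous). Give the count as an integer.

rank | idx | suffix
   0 |  27 | a
   1 |  10 | aaaacacbcabcabbcca
   2 |  11 | aaacacbcabcabbcca
   3 |  12 | aacacbcabcabbcca
   4 |   1 | ababbacccaaaacacbcabcabbcca
   5 |   3 | abbacccaaaacacbcabcabbcca
   6 |  22 | abbcca
   7 |  19 | abcabbcca
   8 |  13 | acacbcabcabbcca
   9 |  15 | acbcabcabbcca
  10 |   6 | acccaaaacacbcabcabbcca
  11 |   2 | babbacccaaaacacbcabcabbcca
  12 |   5 | bacccaaaacacbcabcabbcca
  13 |   4 | bbacccaaaacacbcabcabbcca
  14 |  23 | bbcca
  15 |  20 | bcabbcca
  16 |  17 | bcabcabbcca
  17 |  24 | bcca
  18 |  26 | ca
  19 |   9 | caaaacacbcabcabbcca
  20 |   0 | cababbacccaaaacacbcabcabbcca
  21 |  21 | cabbcca
  22 |  18 | cabcabbcca
  23 |  14 | cacbcabcabbcca
  24 |  16 | cbcabcabbcca
  25 |  25 | cca
  26 |   8 | ccaaaacacbcabcabbcca
  27 |   7 | cccaaaacacbcabcabbcca

SA = [27, 10, 11, 12, 1, 3, 22, 19, 13, 15, 6, 2, 5, 4, 23, 20, 17, 24, 26, 9, 0, 21, 18, 14, 16, 25, 8, 7]
i: (SA[i-1],SA[i]) lcp shared
  1: (27,10) 1 'a'
  2: (10,11) 3 'aaa'
  3: (11,12) 2 'aa'
  4: (12,1) 1 'a'
  5: (1,3) 2 'ab'
  6: (3,22) 3 'abb'
  7: (22,19) 2 'ab'
  8: (19,13) 1 'a'
  9: (13,15) 2 'ac'
  10: (15,6) 2 'ac'
  11: (6,2) 0 ''
  12: (2,5) 2 'ba'
  13: (5,4) 1 'b'
  14: (4,23) 2 'bb'
  15: (23,20) 1 'b'
  16: (20,17) 4 'bcab'
  17: (17,24) 2 'bc'
  18: (24,26) 0 ''
  19: (26,9) 2 'ca'
  20: (9,0) 2 'ca'
  21: (0,21) 3 'cab'
  22: (21,18) 3 'cab'
  23: (18,14) 2 'ca'
  24: (14,16) 1 'c'
  25: (16,25) 1 'c'
  26: (25,8) 3 'cca'
  27: (8,7) 2 'cc'

n(n+1)/2 = 28·29/2 = 406
Σ LCP = 0 + 1 + 3 + 2 + 1 + 2 + 3 + 2 + 1 + 2 + 2 + 0 + 2 + 1 + 2 + 1 + 4 + 2 + 0 + 2 + 2 + 3 + 3 + 2 + 1 + 1 + 3 + 2 = 50
distinct = 406 − 50 = 356

356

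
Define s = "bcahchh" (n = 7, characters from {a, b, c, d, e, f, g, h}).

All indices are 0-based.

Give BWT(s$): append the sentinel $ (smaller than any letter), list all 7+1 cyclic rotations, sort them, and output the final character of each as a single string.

rank  rotation  last
    0  $bcahchh  h
    1  ahchh$bc  c
    2  bcahchh$  $
    3  cahchh$b  b
    4  chh$bcah  h
    5  h$bcahch  h
    6  hchh$bca  a
    7  hh$bcahc  c

hc$bhhac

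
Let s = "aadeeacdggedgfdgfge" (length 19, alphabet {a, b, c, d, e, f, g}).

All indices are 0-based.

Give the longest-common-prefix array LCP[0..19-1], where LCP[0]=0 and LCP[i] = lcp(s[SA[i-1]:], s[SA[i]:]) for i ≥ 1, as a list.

sorted suffixes:
  #0 SA[0]=0  'aadeeacdggedgfdgfge'
  #1 SA[1]=5  'acdggedgfdgfge'
  #2 SA[2]=1  'adeeacdggedgfdgfge'
  #3 SA[3]=6  'cdggedgfdgfge'
  #4 SA[4]=2  'deeacdggedgfdgfge'
  #5 SA[5]=11  'dgfdgfge'
  #6 SA[6]=14  'dgfge'
  #7 SA[7]=7  'dggedgfdgfge'
  #8 SA[8]=18  'e'
  #9 SA[9]=4  'eacdggedgfdgfge'
  #10 SA[10]=10  'edgfdgfge'
  #11 SA[11]=3  'eeacdggedgfdgfge'
  #12 SA[12]=13  'fdgfge'
  #13 SA[13]=16  'fge'
  #14 SA[14]=17  'ge'
  #15 SA[15]=9  'gedgfdgfge'
  #16 SA[16]=12  'gfdgfge'
  #17 SA[17]=15  'gfge'
  #18 SA[18]=8  'ggedgfdgfge'

SA = [0, 5, 1, 6, 2, 11, 14, 7, 18, 4, 10, 3, 13, 16, 17, 9, 12, 15, 8]
rank  pair      lcp
   1  s[0:],s[5:]  1  'a'
   2  s[5:],s[1:]  1  'a'
   3  s[1:],s[6:]  0  ''
   4  s[6:],s[2:]  0  ''
   5  s[2:],s[11:]  1  'd'
   6  s[11:],s[14:]  3  'dgf'
   7  s[14:],s[7:]  2  'dg'
   8  s[7:],s[18:]  0  ''
   9  s[18:],s[4:]  1  'e'
  10  s[4:],s[10:]  1  'e'
  11  s[10:],s[3:]  1  'e'
  12  s[3:],s[13:]  0  ''
  13  s[13:],s[16:]  1  'f'
  14  s[16:],s[17:]  0  ''
  15  s[17:],s[9:]  2  'ge'
  16  s[9:],s[12:]  1  'g'
  17  s[12:],s[15:]  2  'gf'
  18  s[15:],s[8:]  1  'g'

[0, 1, 1, 0, 0, 1, 3, 2, 0, 1, 1, 1, 0, 1, 0, 2, 1, 2, 1]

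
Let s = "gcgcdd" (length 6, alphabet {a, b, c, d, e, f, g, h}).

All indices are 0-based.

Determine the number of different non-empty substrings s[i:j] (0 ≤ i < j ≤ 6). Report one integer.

17

rank | idx | suffix
   0 |   3 | cdd
   1 |   1 | cgcdd
   2 |   5 | d
   3 |   4 | dd
   4 |   2 | gcdd
   5 |   0 | gcgcdd

SA = [3, 1, 5, 4, 2, 0]
rank  pair      lcp
   1  s[3:],s[1:]  1  'c'
   2  s[1:],s[5:]  0  ''
   3  s[5:],s[4:]  1  'd'
   4  s[4:],s[2:]  0  ''
   5  s[2:],s[0:]  2  'gc'

n(n+1)/2 = 6·7/2 = 21
Σ LCP = 0 + 1 + 0 + 1 + 0 + 2 = 4
distinct = 21 − 4 = 17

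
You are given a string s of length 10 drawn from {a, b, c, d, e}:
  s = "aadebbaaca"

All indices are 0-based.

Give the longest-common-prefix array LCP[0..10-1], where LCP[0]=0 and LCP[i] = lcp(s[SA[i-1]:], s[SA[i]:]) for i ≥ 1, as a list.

[0, 1, 2, 1, 1, 0, 1, 0, 0, 0]

sorted suffixes:
  #0 SA[0]=9  'a'
  #1 SA[1]=6  'aaca'
  #2 SA[2]=0  'aadebbaaca'
  #3 SA[3]=7  'aca'
  #4 SA[4]=1  'adebbaaca'
  #5 SA[5]=5  'baaca'
  #6 SA[6]=4  'bbaaca'
  #7 SA[7]=8  'ca'
  #8 SA[8]=2  'debbaaca'
  #9 SA[9]=3  'ebbaaca'

SA = [9, 6, 0, 7, 1, 5, 4, 8, 2, 3]
rank  pair      lcp
   1  s[9:],s[6:]  1  'a'
   2  s[6:],s[0:]  2  'aa'
   3  s[0:],s[7:]  1  'a'
   4  s[7:],s[1:]  1  'a'
   5  s[1:],s[5:]  0  ''
   6  s[5:],s[4:]  1  'b'
   7  s[4:],s[8:]  0  ''
   8  s[8:],s[2:]  0  ''
   9  s[2:],s[3:]  0  ''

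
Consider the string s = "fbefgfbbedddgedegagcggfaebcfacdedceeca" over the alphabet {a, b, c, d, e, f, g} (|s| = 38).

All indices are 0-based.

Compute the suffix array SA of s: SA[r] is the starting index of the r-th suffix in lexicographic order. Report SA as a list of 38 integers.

rank→(start, suffix):
  0 → (37, 'a')
  1 → (28, 'acdedceeca')
  2 → (23, 'aebcfacdedceeca')
  3 → (17, 'agcggfaebcfacdedceeca')
  4 → (6, 'bbedddgedegagcggfaebcfacdedceeca')
  5 → (25, 'bcfacdedceeca')
  6 → (7, 'bedddgedegagcggfaebcfacdedceeca')
  7 → (1, 'befgfbbedddgedegagcggfaebcfacdedceeca')
  8 → (36, 'ca')
  9 → (29, 'cdedceeca')
  10 → (33, 'ceeca')
  11 → (26, 'cfacdedceeca')
  12 → (19, 'cggfaebcfacdedceeca')
  13 → (32, 'dceeca')
  14 → (9, 'dddgedegagcggfaebcfacdedceeca')
  15 → (10, 'ddgedegagcggfaebcfacdedceeca')
  16 → (30, 'dedceeca')
  17 → (14, 'degagcggfaebcfacdedceeca')
  18 → (11, 'dgedegagcggfaebcfacdedceeca')
  19 → (24, 'ebcfacdedceeca')
  20 → (35, 'eca')
  21 → (31, 'edceeca')
  22 → (8, 'edddgedegagcggfaebcfacdedceeca')
  23 → (13, 'edegagcggfaebcfacdedceeca')
  24 → (34, 'eeca')
  25 → (2, 'efgfbbedddgedegagcggfaebcfacdedceeca')
  26 → (15, 'egagcggfaebcfacdedceeca')
  27 → (27, 'facdedceeca')
  28 → (22, 'faebcfacdedceeca')
  29 → (5, 'fbbedddgedegagcggfaebcfacdedceeca')
  30 → (0, 'fbefgfbbedddgedegagcggfaebcfacdedceeca')
  31 → (3, 'fgfbbedddgedegagcggfaebcfacdedceeca')
  32 → (16, 'gagcggfaebcfacdedceeca')
  33 → (18, 'gcggfaebcfacdedceeca')
  34 → (12, 'gedegagcggfaebcfacdedceeca')
  35 → (21, 'gfaebcfacdedceeca')
  36 → (4, 'gfbbedddgedegagcggfaebcfacdedceeca')
  37 → (20, 'ggfaebcfacdedceeca')

[37, 28, 23, 17, 6, 25, 7, 1, 36, 29, 33, 26, 19, 32, 9, 10, 30, 14, 11, 24, 35, 31, 8, 13, 34, 2, 15, 27, 22, 5, 0, 3, 16, 18, 12, 21, 4, 20]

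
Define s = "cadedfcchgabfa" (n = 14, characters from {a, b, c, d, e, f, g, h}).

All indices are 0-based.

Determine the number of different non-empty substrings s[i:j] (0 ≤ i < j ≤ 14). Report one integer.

rank | idx | suffix
   0 |  13 | a
   1 |  10 | abfa
   2 |   1 | adedfcchgabfa
   3 |  11 | bfa
   4 |   0 | cadedfcchgabfa
   5 |   6 | cchgabfa
   6 |   7 | chgabfa
   7 |   2 | dedfcchgabfa
   8 |   4 | dfcchgabfa
   9 |   3 | edfcchgabfa
  10 |  12 | fa
  11 |   5 | fcchgabfa
  12 |   9 | gabfa
  13 |   8 | hgabfa

SA = [13, 10, 1, 11, 0, 6, 7, 2, 4, 3, 12, 5, 9, 8]
i: (SA[i-1],SA[i]) lcp shared
  1: (13,10) 1 'a'
  2: (10,1) 1 'a'
  3: (1,11) 0 ''
  4: (11,0) 0 ''
  5: (0,6) 1 'c'
  6: (6,7) 1 'c'
  7: (7,2) 0 ''
  8: (2,4) 1 'd'
  9: (4,3) 0 ''
  10: (3,12) 0 ''
  11: (12,5) 1 'f'
  12: (5,9) 0 ''
  13: (9,8) 0 ''

n(n+1)/2 = 14·15/2 = 105
Σ LCP = 0 + 1 + 1 + 0 + 0 + 1 + 1 + 0 + 1 + 0 + 0 + 1 + 0 + 0 = 6
distinct = 105 − 6 = 99

99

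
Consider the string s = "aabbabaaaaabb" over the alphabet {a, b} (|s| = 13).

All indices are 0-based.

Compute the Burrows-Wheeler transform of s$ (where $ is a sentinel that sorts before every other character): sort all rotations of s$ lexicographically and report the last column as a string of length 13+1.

rank  rotation        last
    0  $aabbabaaaaabb  b
    1  aaaaabb$aabbab  b
    2  aaaabb$aabbaba  a
    3  aaabb$aabbabaa  a
    4  aabb$aabbabaaa  a
    5  aabbabaaaaabb$  $
    6  abaaaaabb$aabb  b
    7  abb$aabbabaaaa  a
    8  abbabaaaaabb$a  a
    9  b$aabbabaaaaab  b
   10  baaaaabb$aabba  a
   11  babaaaaabb$aab  b
   12  bb$aabbabaaaaa  a
   13  bbabaaaaabb$aa  a

bbaaa$baababaa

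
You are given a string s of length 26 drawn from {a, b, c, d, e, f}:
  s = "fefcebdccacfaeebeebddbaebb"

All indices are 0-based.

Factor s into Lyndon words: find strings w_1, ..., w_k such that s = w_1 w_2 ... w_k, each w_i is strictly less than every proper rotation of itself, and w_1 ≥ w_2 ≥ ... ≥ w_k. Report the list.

["f", "ef", "ce", "bdcc", "acfaeebeebddbaebb"]

emit factor 1: 'f' (i=0, period=1)
emit factor 2: 'ef' (i=1, period=2)
emit factor 3: 'ce' (i=3, period=2)
emit factor 4: 'bdcc' (i=5, period=4)
emit factor 5: 'acfaeebeebddbaebb' (i=9, period=17)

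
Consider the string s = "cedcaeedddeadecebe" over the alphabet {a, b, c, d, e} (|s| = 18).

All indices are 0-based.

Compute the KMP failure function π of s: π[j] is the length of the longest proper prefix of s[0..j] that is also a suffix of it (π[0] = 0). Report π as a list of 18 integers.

π[0] = 0
j=1 s[j]='e': π[1]=0 (border '')
j=2 s[j]='d': π[2]=0 (border '')
j=3 s[j]='c': π[3]=1 (border 'c')
j=4 s[j]='a': k: 1→0; π[4]=0 (border '')
j=5 s[j]='e': π[5]=0 (border '')
j=6 s[j]='e': π[6]=0 (border '')
j=7 s[j]='d': π[7]=0 (border '')
j=8 s[j]='d': π[8]=0 (border '')
j=9 s[j]='d': π[9]=0 (border '')
j=10 s[j]='e': π[10]=0 (border '')
j=11 s[j]='a': π[11]=0 (border '')
j=12 s[j]='d': π[12]=0 (border '')
j=13 s[j]='e': π[13]=0 (border '')
j=14 s[j]='c': π[14]=1 (border 'c')
j=15 s[j]='e': π[15]=2 (border 'ce')
j=16 s[j]='b': k: 2→0; π[16]=0 (border '')
j=17 s[j]='e': π[17]=0 (border '')

[0, 0, 0, 1, 0, 0, 0, 0, 0, 0, 0, 0, 0, 0, 1, 2, 0, 0]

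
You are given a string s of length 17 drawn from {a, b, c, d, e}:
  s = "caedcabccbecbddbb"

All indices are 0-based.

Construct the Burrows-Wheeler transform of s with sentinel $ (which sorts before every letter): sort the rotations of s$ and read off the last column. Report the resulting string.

rank  rotation            last
    0  $caedcabccbecbddbb  b
    1  abccbecbddbb$caedc  c
    2  aedcabccbecbddbb$c  c
    3  b$caedcabccbecbddb  b
    4  bb$caedcabccbecbdd  d
    5  bccbecbddbb$caedca  a
    6  bddbb$caedcabccbec  c
    7  becbddbb$caedcabcc  c
    8  cabccbecbddbb$caed  d
    9  caedcabccbecbddbb$  $
   10  cbddbb$caedcabccbe  e
   11  cbecbddbb$caedcabc  c
   12  ccbecbddbb$caedcab  b
   13  dbb$caedcabccbecbd  d
   14  dcabccbecbddbb$cae  e
   15  ddbb$caedcabccbecb  b
   16  ecbddbb$caedcabccb  b
   17  edcabccbecbddbb$ca  a

bccbdaccd$ecbdebba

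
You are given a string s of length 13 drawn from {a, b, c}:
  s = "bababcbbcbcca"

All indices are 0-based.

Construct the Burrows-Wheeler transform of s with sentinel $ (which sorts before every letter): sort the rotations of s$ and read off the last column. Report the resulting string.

acbb$acabccbbb

rank  rotation        last
    0  $bababcbbcbcca  a
    1  a$bababcbbcbcc  c
    2  ababcbbcbcca$b  b
    3  abcbbcbcca$bab  b
    4  bababcbbcbcca$  $
    5  babcbbcbcca$ba  a
    6  bbcbcca$bababc  c
    7  bcbbcbcca$baba  a
    8  bcbcca$bababcb  b
    9  bcca$bababcbbc  c
   10  ca$bababcbbcbc  c
   11  cbbcbcca$babab  b
   12  cbcca$bababcbb  b
   13  cca$bababcbbcb  b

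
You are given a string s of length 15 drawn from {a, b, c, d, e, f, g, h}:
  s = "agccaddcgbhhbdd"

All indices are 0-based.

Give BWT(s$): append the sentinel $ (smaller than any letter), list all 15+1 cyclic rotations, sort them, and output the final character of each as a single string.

rank  rotation          last
    0  $agccaddcgbhhbdd  d
    1  addcgbhhbdd$agcc  c
    2  agccaddcgbhhbdd$  $
    3  bdd$agccaddcgbhh  h
    4  bhhbdd$agccaddcg  g
    5  caddcgbhhbdd$agc  c
    6  ccaddcgbhhbdd$ag  g
    7  cgbhhbdd$agccadd  d
    8  d$agccaddcgbhhbd  d
    9  dcgbhhbdd$agccad  d
   10  dd$agccaddcgbhhb  b
   11  ddcgbhhbdd$agcca  a
   12  gbhhbdd$agccaddc  c
   13  gccaddcgbhhbdd$a  a
   14  hbdd$agccaddcgbh  h
   15  hhbdd$agccaddcgb  b

dc$hgcgdddbacahb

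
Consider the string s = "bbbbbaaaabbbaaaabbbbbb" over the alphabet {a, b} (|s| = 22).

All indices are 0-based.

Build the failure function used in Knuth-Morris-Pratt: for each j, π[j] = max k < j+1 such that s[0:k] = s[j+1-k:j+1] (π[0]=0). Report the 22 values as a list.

[0, 1, 2, 3, 4, 0, 0, 0, 0, 1, 2, 3, 0, 0, 0, 0, 1, 2, 3, 4, 5, 5]

π[0] = 0
j=1 s[j]='b': π[1]=1 (border 'b')
j=2 s[j]='b': π[2]=2 (border 'bb')
j=3 s[j]='b': π[3]=3 (border 'bbb')
j=4 s[j]='b': π[4]=4 (border 'bbbb')
j=5 s[j]='a': k: 4→3→2→1→0; π[5]=0 (border '')
j=6 s[j]='a': π[6]=0 (border '')
j=7 s[j]='a': π[7]=0 (border '')
j=8 s[j]='a': π[8]=0 (border '')
j=9 s[j]='b': π[9]=1 (border 'b')
j=10 s[j]='b': π[10]=2 (border 'bb')
j=11 s[j]='b': π[11]=3 (border 'bbb')
j=12 s[j]='a': k: 3→2→1→0; π[12]=0 (border '')
j=13 s[j]='a': π[13]=0 (border '')
j=14 s[j]='a': π[14]=0 (border '')
j=15 s[j]='a': π[15]=0 (border '')
j=16 s[j]='b': π[16]=1 (border 'b')
j=17 s[j]='b': π[17]=2 (border 'bb')
j=18 s[j]='b': π[18]=3 (border 'bbb')
j=19 s[j]='b': π[19]=4 (border 'bbbb')
j=20 s[j]='b': π[20]=5 (border 'bbbbb')
j=21 s[j]='b': k: 5→4; π[21]=5 (border 'bbbbb')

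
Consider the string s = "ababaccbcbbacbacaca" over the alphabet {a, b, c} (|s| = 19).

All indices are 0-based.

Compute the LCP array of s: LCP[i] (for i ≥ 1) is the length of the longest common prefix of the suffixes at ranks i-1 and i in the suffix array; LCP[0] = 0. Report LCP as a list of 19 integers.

rank→(start, suffix):
  0 → (18, 'a')
  1 → (0, 'ababaccbcbbacbacaca')
  2 → (2, 'abaccbcbbacbacaca')
  3 → (16, 'aca')
  4 → (14, 'acaca')
  5 → (11, 'acbacaca')
  6 → (4, 'accbcbbacbacaca')
  7 → (1, 'babaccbcbbacbacaca')
  8 → (13, 'bacaca')
  9 → (10, 'bacbacaca')
  10 → (3, 'baccbcbbacbacaca')
  11 → (9, 'bbacbacaca')
  12 → (7, 'bcbbacbacaca')
  13 → (17, 'ca')
  14 → (15, 'caca')
  15 → (12, 'cbacaca')
  16 → (8, 'cbbacbacaca')
  17 → (6, 'cbcbbacbacaca')
  18 → (5, 'ccbcbbacbacaca')

SA = [18, 0, 2, 16, 14, 11, 4, 1, 13, 10, 3, 9, 7, 17, 15, 12, 8, 6, 5]
rank  pair      lcp
   1  s[18:],s[0:]  1  'a'
   2  s[0:],s[2:]  3  'aba'
   3  s[2:],s[16:]  1  'a'
   4  s[16:],s[14:]  3  'aca'
   5  s[14:],s[11:]  2  'ac'
   6  s[11:],s[4:]  2  'ac'
   7  s[4:],s[1:]  0  ''
   8  s[1:],s[13:]  2  'ba'
   9  s[13:],s[10:]  3  'bac'
  10  s[10:],s[3:]  3  'bac'
  11  s[3:],s[9:]  1  'b'
  12  s[9:],s[7:]  1  'b'
  13  s[7:],s[17:]  0  ''
  14  s[17:],s[15:]  2  'ca'
  15  s[15:],s[12:]  1  'c'
  16  s[12:],s[8:]  2  'cb'
  17  s[8:],s[6:]  2  'cb'
  18  s[6:],s[5:]  1  'c'

[0, 1, 3, 1, 3, 2, 2, 0, 2, 3, 3, 1, 1, 0, 2, 1, 2, 2, 1]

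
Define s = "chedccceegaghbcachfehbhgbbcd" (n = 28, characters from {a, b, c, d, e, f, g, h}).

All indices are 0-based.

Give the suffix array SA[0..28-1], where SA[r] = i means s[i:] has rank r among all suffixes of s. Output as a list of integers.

sorted suffixes:
  #0 SA[0]=15  'achfehbhgbbcd'
  #1 SA[1]=10  'aghbcachfehbhgbbcd'
  #2 SA[2]=24  'bbcd'
  #3 SA[3]=13  'bcachfehbhgbbcd'
  #4 SA[4]=25  'bcd'
  #5 SA[5]=21  'bhgbbcd'
  #6 SA[6]=14  'cachfehbhgbbcd'
  #7 SA[7]=4  'ccceegaghbcachfehbhgbbcd'
  #8 SA[8]=5  'cceegaghbcachfehbhgbbcd'
  #9 SA[9]=26  'cd'
  #10 SA[10]=6  'ceegaghbcachfehbhgbbcd'
  #11 SA[11]=0  'chedccceegaghbcachfehbhgbbcd'
  #12 SA[12]=16  'chfehbhgbbcd'
  #13 SA[13]=27  'd'
  #14 SA[14]=3  'dccceegaghbcachfehbhgbbcd'
  #15 SA[15]=2  'edccceegaghbcachfehbhgbbcd'
  #16 SA[16]=7  'eegaghbcachfehbhgbbcd'
  #17 SA[17]=8  'egaghbcachfehbhgbbcd'
  #18 SA[18]=19  'ehbhgbbcd'
  #19 SA[19]=18  'fehbhgbbcd'
  #20 SA[20]=9  'gaghbcachfehbhgbbcd'
  #21 SA[21]=23  'gbbcd'
  #22 SA[22]=11  'ghbcachfehbhgbbcd'
  #23 SA[23]=12  'hbcachfehbhgbbcd'
  #24 SA[24]=20  'hbhgbbcd'
  #25 SA[25]=1  'hedccceegaghbcachfehbhgbbcd'
  #26 SA[26]=17  'hfehbhgbbcd'
  #27 SA[27]=22  'hgbbcd'

[15, 10, 24, 13, 25, 21, 14, 4, 5, 26, 6, 0, 16, 27, 3, 2, 7, 8, 19, 18, 9, 23, 11, 12, 20, 1, 17, 22]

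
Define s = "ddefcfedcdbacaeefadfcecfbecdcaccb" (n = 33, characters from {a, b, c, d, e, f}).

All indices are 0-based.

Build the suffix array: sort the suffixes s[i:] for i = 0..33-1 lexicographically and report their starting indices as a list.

[11, 29, 17, 13, 32, 10, 24, 28, 12, 31, 30, 8, 26, 20, 22, 4, 9, 27, 7, 0, 1, 18, 25, 21, 6, 14, 15, 2, 16, 23, 19, 3, 5]

rank | idx | suffix
   0 |  11 | acaeefadfcecfbecdcaccb
   1 |  29 | accb
   2 |  17 | adfcecfbecdcaccb
   3 |  13 | aeefadfcecfbecdcaccb
   4 |  32 | b
   5 |  10 | bacaeefadfcecfbecdcaccb
   6 |  24 | becdcaccb
   7 |  28 | caccb
   8 |  12 | caeefadfcecfbecdcaccb
   9 |  31 | cb
  10 |  30 | ccb
  11 |   8 | cdbacaeefadfcecfbecdcaccb
  12 |  26 | cdcaccb
  13 |  20 | cecfbecdcaccb
  14 |  22 | cfbecdcaccb
  15 |   4 | cfedcdbacaeefadfcecfbecdcaccb
  16 |   9 | dbacaeefadfcecfbecdcaccb
  17 |  27 | dcaccb
  18 |   7 | dcdbacaeefadfcecfbecdcaccb
  19 |   0 | ddefcfedcdbacaeefadfcecfbecdcaccb
  20 |   1 | defcfedcdbacaeefadfcecfbecdcaccb
  21 |  18 | dfcecfbecdcaccb
  22 |  25 | ecdcaccb
  23 |  21 | ecfbecdcaccb
  24 |   6 | edcdbacaeefadfcecfbecdcaccb
  25 |  14 | eefadfcecfbecdcaccb
  26 |  15 | efadfcecfbecdcaccb
  27 |   2 | efcfedcdbacaeefadfcecfbecdcaccb
  28 |  16 | fadfcecfbecdcaccb
  29 |  23 | fbecdcaccb
  30 |  19 | fcecfbecdcaccb
  31 |   3 | fcfedcdbacaeefadfcecfbecdcaccb
  32 |   5 | fedcdbacaeefadfcecfbecdcaccb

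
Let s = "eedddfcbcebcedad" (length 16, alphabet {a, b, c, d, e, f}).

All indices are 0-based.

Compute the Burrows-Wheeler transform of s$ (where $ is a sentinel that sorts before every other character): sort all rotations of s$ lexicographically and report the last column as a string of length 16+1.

ddcefbbaeeddcce$d

rank  rotation           last
    0  $eedddfcbcebcedad  d
    1  ad$eedddfcbcebced  d
    2  bcebcedad$eedddfc  c
    3  bcedad$eedddfcbce  e
    4  cbcebcedad$eedddf  f
    5  cebcedad$eedddfcb  b
    6  cedad$eedddfcbceb  b
    7  d$eedddfcbcebceda  a
    8  dad$eedddfcbcebce  e
    9  dddfcbcebcedad$ee  e
   10  ddfcbcebcedad$eed  d
   11  dfcbcebcedad$eedd  d
   12  ebcedad$eedddfcbc  c
   13  edad$eedddfcbcebc  c
   14  edddfcbcebcedad$e  e
   15  eedddfcbcebcedad$  $
   16  fcbcebcedad$eeddd  d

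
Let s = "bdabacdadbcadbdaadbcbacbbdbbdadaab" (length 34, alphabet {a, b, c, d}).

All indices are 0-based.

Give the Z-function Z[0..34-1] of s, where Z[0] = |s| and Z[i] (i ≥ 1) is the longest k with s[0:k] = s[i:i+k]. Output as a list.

[34, 0, 0, 1, 0, 0, 0, 0, 0, 1, 0, 0, 0, 3, 0, 0, 0, 0, 1, 0, 1, 0, 0, 1, 2, 0, 1, 3, 0, 0, 0, 0, 0, 1]

Z[0]=34
i=1: fresh scan; Z[1]=0
i=2: fresh scan; Z[2]=0
i=3: fresh scan; Z[3]=1 scan→box=[3,4)
i=4: fresh scan; Z[4]=0
i=5: fresh scan; Z[5]=0
i=6: fresh scan; Z[6]=0
i=7: fresh scan; Z[7]=0
i=8: fresh scan; Z[8]=0
i=9: fresh scan; Z[9]=1 scan→box=[9,10)
i=10: fresh scan; Z[10]=0
i=11: fresh scan; Z[11]=0
i=12: fresh scan; Z[12]=0
i=13: fresh scan; Z[13]=3 scan→box=[13,16)
i=14: min(r-i=2, Z[1]=0)=0; Z[14]=0
i=15: min(r-i=1, Z[2]=0)=0; Z[15]=0
i=16: fresh scan; Z[16]=0
i=17: fresh scan; Z[17]=0
i=18: fresh scan; Z[18]=1 scan→box=[18,19)
i=19: fresh scan; Z[19]=0
i=20: fresh scan; Z[20]=1 scan→box=[20,21)
i=21: fresh scan; Z[21]=0
i=22: fresh scan; Z[22]=0
i=23: fresh scan; Z[23]=1 scan→box=[23,24)
i=24: fresh scan; Z[24]=2 scan→box=[24,26)
i=25: min(r-i=1, Z[1]=0)=0; Z[25]=0
i=26: fresh scan; Z[26]=1 scan→box=[26,27)
i=27: fresh scan; Z[27]=3 scan→box=[27,30)
i=28: min(r-i=2, Z[1]=0)=0; Z[28]=0
i=29: min(r-i=1, Z[2]=0)=0; Z[29]=0
i=30: fresh scan; Z[30]=0
i=31: fresh scan; Z[31]=0
i=32: fresh scan; Z[32]=0
i=33: fresh scan; Z[33]=1 scan→box=[33,34)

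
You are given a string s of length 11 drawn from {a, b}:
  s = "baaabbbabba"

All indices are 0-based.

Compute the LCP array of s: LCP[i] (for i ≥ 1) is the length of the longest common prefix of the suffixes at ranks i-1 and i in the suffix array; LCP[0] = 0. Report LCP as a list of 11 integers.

[0, 1, 2, 1, 3, 0, 2, 2, 1, 3, 2]

rank | idx | suffix
   0 |  10 | a
   1 |   1 | aaabbbabba
   2 |   2 | aabbbabba
   3 |   7 | abba
   4 |   3 | abbbabba
   5 |   9 | ba
   6 |   0 | baaabbbabba
   7 |   6 | babba
   8 |   8 | bba
   9 |   5 | bbabba
  10 |   4 | bbbabba

SA = [10, 1, 2, 7, 3, 9, 0, 6, 8, 5, 4]
[i] adj suffixes → lcp
  [1] 10/1 → 1 ('a')
  [2] 1/2 → 2 ('aa')
  [3] 2/7 → 1 ('a')
  [4] 7/3 → 3 ('abb')
  [5] 3/9 → 0 ('')
  [6] 9/0 → 2 ('ba')
  [7] 0/6 → 2 ('ba')
  [8] 6/8 → 1 ('b')
  [9] 8/5 → 3 ('bba')
  [10] 5/4 → 2 ('bb')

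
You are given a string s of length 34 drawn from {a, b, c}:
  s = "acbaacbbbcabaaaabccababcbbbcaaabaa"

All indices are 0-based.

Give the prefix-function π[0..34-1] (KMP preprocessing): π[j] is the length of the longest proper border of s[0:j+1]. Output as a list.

π[0] = 0
j=1 s[j]='c': π[1]=0 (border '')
j=2 s[j]='b': π[2]=0 (border '')
j=3 s[j]='a': π[3]=1 (border 'a')
j=4 s[j]='a': k: 1→0; π[4]=1 (border 'a')
j=5 s[j]='c': π[5]=2 (border 'ac')
j=6 s[j]='b': π[6]=3 (border 'acb')
j=7 s[j]='b': k: 3→0; π[7]=0 (border '')
j=8 s[j]='b': π[8]=0 (border '')
j=9 s[j]='c': π[9]=0 (border '')
j=10 s[j]='a': π[10]=1 (border 'a')
j=11 s[j]='b': k: 1→0; π[11]=0 (border '')
j=12 s[j]='a': π[12]=1 (border 'a')
j=13 s[j]='a': k: 1→0; π[13]=1 (border 'a')
j=14 s[j]='a': k: 1→0; π[14]=1 (border 'a')
j=15 s[j]='a': k: 1→0; π[15]=1 (border 'a')
j=16 s[j]='b': k: 1→0; π[16]=0 (border '')
j=17 s[j]='c': π[17]=0 (border '')
j=18 s[j]='c': π[18]=0 (border '')
j=19 s[j]='a': π[19]=1 (border 'a')
j=20 s[j]='b': k: 1→0; π[20]=0 (border '')
j=21 s[j]='a': π[21]=1 (border 'a')
j=22 s[j]='b': k: 1→0; π[22]=0 (border '')
j=23 s[j]='c': π[23]=0 (border '')
j=24 s[j]='b': π[24]=0 (border '')
j=25 s[j]='b': π[25]=0 (border '')
j=26 s[j]='b': π[26]=0 (border '')
j=27 s[j]='c': π[27]=0 (border '')
j=28 s[j]='a': π[28]=1 (border 'a')
j=29 s[j]='a': k: 1→0; π[29]=1 (border 'a')
j=30 s[j]='a': k: 1→0; π[30]=1 (border 'a')
j=31 s[j]='b': k: 1→0; π[31]=0 (border '')
j=32 s[j]='a': π[32]=1 (border 'a')
j=33 s[j]='a': k: 1→0; π[33]=1 (border 'a')

[0, 0, 0, 1, 1, 2, 3, 0, 0, 0, 1, 0, 1, 1, 1, 1, 0, 0, 0, 1, 0, 1, 0, 0, 0, 0, 0, 0, 1, 1, 1, 0, 1, 1]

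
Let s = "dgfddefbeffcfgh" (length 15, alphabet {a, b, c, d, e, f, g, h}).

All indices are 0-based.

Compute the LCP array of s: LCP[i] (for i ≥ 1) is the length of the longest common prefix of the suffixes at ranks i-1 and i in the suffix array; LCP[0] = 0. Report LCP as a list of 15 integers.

[0, 0, 0, 1, 1, 0, 2, 0, 1, 1, 1, 1, 0, 1, 0]

rank | idx | suffix
   0 |   7 | beffcfgh
   1 |  11 | cfgh
   2 |   3 | ddefbeffcfgh
   3 |   4 | defbeffcfgh
   4 |   0 | dgfddefbeffcfgh
   5 |   5 | efbeffcfgh
   6 |   8 | effcfgh
   7 |   6 | fbeffcfgh
   8 |  10 | fcfgh
   9 |   2 | fddefbeffcfgh
  10 |   9 | ffcfgh
  11 |  12 | fgh
  12 |   1 | gfddefbeffcfgh
  13 |  13 | gh
  14 |  14 | h

SA = [7, 11, 3, 4, 0, 5, 8, 6, 10, 2, 9, 12, 1, 13, 14]
rank  pair      lcp
   1  s[7:],s[11:]  0  ''
   2  s[11:],s[3:]  0  ''
   3  s[3:],s[4:]  1  'd'
   4  s[4:],s[0:]  1  'd'
   5  s[0:],s[5:]  0  ''
   6  s[5:],s[8:]  2  'ef'
   7  s[8:],s[6:]  0  ''
   8  s[6:],s[10:]  1  'f'
   9  s[10:],s[2:]  1  'f'
  10  s[2:],s[9:]  1  'f'
  11  s[9:],s[12:]  1  'f'
  12  s[12:],s[1:]  0  ''
  13  s[1:],s[13:]  1  'g'
  14  s[13:],s[14:]  0  ''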